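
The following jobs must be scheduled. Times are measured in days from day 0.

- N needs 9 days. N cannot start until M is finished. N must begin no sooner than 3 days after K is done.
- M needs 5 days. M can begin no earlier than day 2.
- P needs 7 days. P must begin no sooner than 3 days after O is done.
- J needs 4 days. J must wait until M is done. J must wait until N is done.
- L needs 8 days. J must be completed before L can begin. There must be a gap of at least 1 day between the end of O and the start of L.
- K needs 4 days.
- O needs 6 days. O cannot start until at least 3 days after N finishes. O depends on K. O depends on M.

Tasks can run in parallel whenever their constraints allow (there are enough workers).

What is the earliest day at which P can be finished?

M waits on its own release at day 2, so it starts at day 2 and finishes at 2 + 5 = day 7.
Nothing blocks K, so it runs from day 0 to day 4.
N cannot start until M (finishes day 7); K (finishes day 4, plus 3-day gap → day 7). The controlling bound is day 7, so N finishes at 7 + 9 = day 16.
O has to wait for N (finishes day 16, plus 3-day gap → day 19); K (finishes day 4); M (finishes day 7). The latest of these is day 19, so O runs day 19 to 19 + 6 = day 25.
P waits on O (finishes day 25, plus 3-day gap → day 28), so it starts at day 28 and finishes at 28 + 7 = day 35.

35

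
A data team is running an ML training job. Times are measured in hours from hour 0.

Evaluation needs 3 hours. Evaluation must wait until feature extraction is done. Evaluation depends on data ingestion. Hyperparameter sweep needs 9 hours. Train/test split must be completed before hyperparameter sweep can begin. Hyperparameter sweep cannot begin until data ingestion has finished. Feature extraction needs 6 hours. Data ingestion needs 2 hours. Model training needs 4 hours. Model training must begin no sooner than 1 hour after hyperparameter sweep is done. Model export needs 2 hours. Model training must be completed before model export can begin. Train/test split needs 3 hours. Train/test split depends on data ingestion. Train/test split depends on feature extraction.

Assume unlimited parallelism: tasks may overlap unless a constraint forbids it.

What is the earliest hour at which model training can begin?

19

Feature extraction can start immediately at hour 0; it finishes at hour 6.
Nothing blocks data ingestion, so it runs from hour 0 to hour 2.
Train/test split has to wait for data ingestion (finishes hour 2); feature extraction (finishes hour 6). The latest of these is hour 6, so train/test split runs hour 6 to 6 + 3 = hour 9.
For hyperparameter sweep: train/test split (finishes hour 9); data ingestion (finishes hour 2). Taking the maximum gives a start of hour 9, and it finishes at 9 + 9 = hour 18.
Model training waits on hyperparameter sweep (finishes hour 18, plus 1-hour gap → hour 19), so the earliest it can start is hour 19.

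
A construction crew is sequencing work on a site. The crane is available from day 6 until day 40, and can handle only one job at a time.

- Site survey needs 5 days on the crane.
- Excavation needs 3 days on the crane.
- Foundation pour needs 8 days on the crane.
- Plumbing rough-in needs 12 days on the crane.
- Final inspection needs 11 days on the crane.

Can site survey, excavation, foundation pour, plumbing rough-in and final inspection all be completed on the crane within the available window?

The crane window is 40 − 6 = 34 days.
Running back to back, the jobs need 5 + 3 + 8 + 12 + 11 = 39 days on the crane.
Since 39 > 34, they cannot all fit.

No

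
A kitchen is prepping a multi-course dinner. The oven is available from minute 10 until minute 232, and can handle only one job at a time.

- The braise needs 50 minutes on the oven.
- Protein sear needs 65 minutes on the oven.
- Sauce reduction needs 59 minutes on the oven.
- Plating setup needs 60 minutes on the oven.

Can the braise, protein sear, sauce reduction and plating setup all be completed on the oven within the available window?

No

The oven window is 232 − 10 = 222 minutes.
Running back to back, the jobs need 50 + 65 + 59 + 60 = 234 minutes on the oven.
Since 234 > 222, they cannot all fit.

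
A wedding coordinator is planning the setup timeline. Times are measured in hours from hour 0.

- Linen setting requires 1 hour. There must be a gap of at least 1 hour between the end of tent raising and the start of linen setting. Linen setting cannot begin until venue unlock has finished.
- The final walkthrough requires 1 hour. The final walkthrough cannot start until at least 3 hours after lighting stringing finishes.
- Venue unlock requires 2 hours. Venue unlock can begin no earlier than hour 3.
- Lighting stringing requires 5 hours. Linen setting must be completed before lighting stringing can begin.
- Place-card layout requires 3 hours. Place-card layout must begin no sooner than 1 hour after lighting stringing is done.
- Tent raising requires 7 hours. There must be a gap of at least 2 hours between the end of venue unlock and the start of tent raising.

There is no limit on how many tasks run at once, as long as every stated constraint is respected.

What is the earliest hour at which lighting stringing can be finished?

21

Venue unlock cannot begin until its own release at hour 3. It runs from hour 3 to 3 + 2 = hour 5.
Tent raising cannot begin until venue unlock (finishes hour 5, plus 2-hour gap → hour 7). It runs from hour 7 to 7 + 7 = hour 14.
Linen setting has to wait for tent raising (finishes hour 14, plus 1-hour gap → hour 15); venue unlock (finishes hour 5). The latest of these is hour 15, so linen setting runs hour 15 to 15 + 1 = hour 16.
Lighting stringing cannot begin until linen setting (finishes hour 16). It runs from hour 16 to 16 + 5 = hour 21.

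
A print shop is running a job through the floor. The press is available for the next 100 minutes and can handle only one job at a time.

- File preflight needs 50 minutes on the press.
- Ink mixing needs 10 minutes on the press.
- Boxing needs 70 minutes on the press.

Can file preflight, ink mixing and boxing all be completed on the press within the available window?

Running back to back, the jobs need 50 + 10 + 70 = 130 minutes on the press.
Since 130 > 100, they cannot all fit.

No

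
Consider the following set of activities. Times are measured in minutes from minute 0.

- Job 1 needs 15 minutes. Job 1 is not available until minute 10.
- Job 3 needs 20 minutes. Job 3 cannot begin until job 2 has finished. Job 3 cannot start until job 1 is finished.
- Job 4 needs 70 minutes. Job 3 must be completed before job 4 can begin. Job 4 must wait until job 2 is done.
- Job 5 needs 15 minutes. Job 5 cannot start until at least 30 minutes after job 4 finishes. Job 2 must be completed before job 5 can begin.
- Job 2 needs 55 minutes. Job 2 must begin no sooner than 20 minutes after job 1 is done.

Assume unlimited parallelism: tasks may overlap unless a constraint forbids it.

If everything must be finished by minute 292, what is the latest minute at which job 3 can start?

157

To finish by minute 292, job 5 (duration 15) must start no later than minute 277.
Since job 5 (must start by minute 277, minus 30-minute gap → minute 247) depends on it, job 4 must finish by minute 247. Backing off its 70-minute duration gives a latest start of minute 177.
Since job 4 (must start by minute 177) depends on it, job 3 must finish by minute 177. Backing off its 20-minute duration gives a latest start of minute 157.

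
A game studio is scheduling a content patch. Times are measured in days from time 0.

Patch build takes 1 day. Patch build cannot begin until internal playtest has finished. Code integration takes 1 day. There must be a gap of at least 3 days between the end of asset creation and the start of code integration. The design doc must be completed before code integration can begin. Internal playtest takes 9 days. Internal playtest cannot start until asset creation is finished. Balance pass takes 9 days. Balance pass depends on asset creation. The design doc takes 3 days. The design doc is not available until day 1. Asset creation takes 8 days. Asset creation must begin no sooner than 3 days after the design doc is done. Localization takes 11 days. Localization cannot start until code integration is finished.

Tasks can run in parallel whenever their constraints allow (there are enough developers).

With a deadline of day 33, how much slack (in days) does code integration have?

3

The design doc cannot begin until its own release at day 1. It runs from day 1 to 1 + 3 = day 4.
After the design doc (finishes day 4, plus 3-day gap → day 7), asset creation can start at day 7 and finishes at day 15.
Code integration cannot start until asset creation (finishes day 15, plus 3-day gap → day 18); the design doc (finishes day 4). The controlling bound is day 18, so code integration finishes at 18 + 1 = day 19.

Working backward from the deadline:
To finish by day 33, localization (duration 11) must start no later than day 22.
Code integration must finish before localization (must start by day 22). With a 1-day duration, code integration must start by 22 − 1 = day 21.
So code integration can start as early as day 18 and as late as day 21, giving 21 − 18 = 3 days of slack.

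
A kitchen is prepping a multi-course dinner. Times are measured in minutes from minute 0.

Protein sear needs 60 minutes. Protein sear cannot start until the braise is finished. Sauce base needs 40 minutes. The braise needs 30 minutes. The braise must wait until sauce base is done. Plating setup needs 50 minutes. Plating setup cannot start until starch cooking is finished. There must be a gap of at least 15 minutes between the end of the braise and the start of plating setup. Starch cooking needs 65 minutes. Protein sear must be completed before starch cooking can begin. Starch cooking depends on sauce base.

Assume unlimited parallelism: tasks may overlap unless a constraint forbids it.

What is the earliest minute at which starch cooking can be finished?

195

Nothing blocks sauce base, so it runs from minute 0 to minute 40.
After sauce base (finishes minute 40), the braise can start at minute 40 and finishes at minute 70.
Protein sear cannot begin until the braise (finishes minute 70). It runs from minute 70 to 70 + 60 = minute 130.
Starch cooking has to wait for protein sear (finishes minute 130); sauce base (finishes minute 40). The latest of these is minute 130, so starch cooking runs minute 130 to 130 + 65 = minute 195.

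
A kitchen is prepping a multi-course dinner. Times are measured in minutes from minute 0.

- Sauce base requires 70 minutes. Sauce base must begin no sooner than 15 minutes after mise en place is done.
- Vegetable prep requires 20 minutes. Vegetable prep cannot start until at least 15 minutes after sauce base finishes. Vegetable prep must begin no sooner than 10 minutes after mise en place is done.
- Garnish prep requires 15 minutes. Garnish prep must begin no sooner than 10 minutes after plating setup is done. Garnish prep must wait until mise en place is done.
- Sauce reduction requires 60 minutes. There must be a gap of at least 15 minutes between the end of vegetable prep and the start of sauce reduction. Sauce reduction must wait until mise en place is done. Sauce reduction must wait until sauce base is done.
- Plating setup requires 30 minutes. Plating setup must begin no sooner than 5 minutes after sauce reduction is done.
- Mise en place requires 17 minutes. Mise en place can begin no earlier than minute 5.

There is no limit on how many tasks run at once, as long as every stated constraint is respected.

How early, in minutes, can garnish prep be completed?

Mise en place cannot begin until its own release at minute 5. It runs from minute 5 to 5 + 17 = minute 22.
After mise en place (finishes minute 22, plus 15-minute gap → minute 37), sauce base can start at minute 37 and finishes at minute 107.
Vegetable prep has to wait for sauce base (finishes minute 107, plus 15-minute gap → minute 122); mise en place (finishes minute 22, plus 10-minute gap → minute 32). The latest of these is minute 122, so vegetable prep runs minute 122 to 122 + 20 = minute 142.
Sauce reduction has to wait for vegetable prep (finishes minute 142, plus 15-minute gap → minute 157); mise en place (finishes minute 22); sauce base (finishes minute 107). The latest of these is minute 157, so sauce reduction runs minute 157 to 157 + 60 = minute 217.
After sauce reduction (finishes minute 217, plus 5-minute gap → minute 222), plating setup can start at minute 222 and finishes at minute 252.
Garnish prep has to wait for plating setup (finishes minute 252, plus 10-minute gap → minute 262); mise en place (finishes minute 22). The latest of these is minute 262, so garnish prep runs minute 262 to 262 + 15 = minute 277.

277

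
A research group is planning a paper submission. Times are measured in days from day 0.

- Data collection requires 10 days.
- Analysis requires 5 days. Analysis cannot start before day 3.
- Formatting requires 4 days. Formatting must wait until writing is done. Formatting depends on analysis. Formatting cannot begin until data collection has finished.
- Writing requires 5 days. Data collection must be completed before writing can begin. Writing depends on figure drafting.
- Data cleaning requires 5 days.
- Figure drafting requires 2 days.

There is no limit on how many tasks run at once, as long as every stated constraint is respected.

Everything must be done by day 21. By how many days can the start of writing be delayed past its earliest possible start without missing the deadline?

2

Nothing blocks figure drafting, so it runs from day 0 to day 2.
Data collection has no prerequisites, so it starts at day 0 and finishes at day 10.
Writing has to wait for data collection (finishes day 10); figure drafting (finishes day 2). The latest of these is day 10, so writing runs day 10 to 10 + 5 = day 15.

Working backward from the deadline:
Formatting has no dependents, so it just needs to finish by day 21. Starting by 21 − 4 = day 17 achieves that.
Since formatting (must start by day 17) depends on it, writing must finish by day 17. Backing off its 5-day duration gives a latest start of day 12.
So writing can start as early as day 10 and as late as day 12, giving 12 − 10 = 2 days of slack.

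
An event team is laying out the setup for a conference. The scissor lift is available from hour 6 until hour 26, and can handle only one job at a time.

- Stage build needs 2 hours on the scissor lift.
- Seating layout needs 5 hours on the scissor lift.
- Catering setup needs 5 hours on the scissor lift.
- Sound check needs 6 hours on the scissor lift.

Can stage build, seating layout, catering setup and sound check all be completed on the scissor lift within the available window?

Yes

The scissor lift window is 26 − 6 = 20 hours.
Running back to back, the jobs need 2 + 5 + 5 + 6 = 18 hours on the scissor lift.
Since 18 ≤ 20, they fit within the window.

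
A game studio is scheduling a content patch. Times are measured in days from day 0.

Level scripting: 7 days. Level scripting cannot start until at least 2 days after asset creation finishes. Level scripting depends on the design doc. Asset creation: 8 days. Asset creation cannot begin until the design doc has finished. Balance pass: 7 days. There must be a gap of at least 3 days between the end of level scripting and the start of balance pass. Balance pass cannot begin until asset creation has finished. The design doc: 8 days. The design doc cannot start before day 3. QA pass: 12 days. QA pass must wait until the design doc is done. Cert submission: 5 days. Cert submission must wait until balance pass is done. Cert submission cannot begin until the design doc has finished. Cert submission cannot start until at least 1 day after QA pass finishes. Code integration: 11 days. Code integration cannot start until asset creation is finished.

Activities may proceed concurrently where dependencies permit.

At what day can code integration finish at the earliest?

30

The design doc cannot begin until its own release at day 3. It runs from day 3 to 3 + 8 = day 11.
Asset creation cannot begin until the design doc (finishes day 11). It runs from day 11 to 11 + 8 = day 19.
Code integration cannot begin until asset creation (finishes day 19). It runs from day 19 to 19 + 11 = day 30.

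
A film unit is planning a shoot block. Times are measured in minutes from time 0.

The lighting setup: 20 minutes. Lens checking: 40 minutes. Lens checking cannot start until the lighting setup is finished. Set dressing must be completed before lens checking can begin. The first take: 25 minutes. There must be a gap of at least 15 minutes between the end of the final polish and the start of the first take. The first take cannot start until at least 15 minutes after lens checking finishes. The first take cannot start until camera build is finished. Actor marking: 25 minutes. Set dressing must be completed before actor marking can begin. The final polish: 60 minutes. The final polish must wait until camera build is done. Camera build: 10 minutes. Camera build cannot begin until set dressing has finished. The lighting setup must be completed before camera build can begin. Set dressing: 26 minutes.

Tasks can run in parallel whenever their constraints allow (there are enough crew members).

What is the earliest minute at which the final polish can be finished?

The lighting setup has no prerequisites, so it starts at minute 0 and finishes at minute 20.
Set dressing can start immediately at minute 0; it finishes at minute 26.
Camera build needs all of set dressing (finishes minute 26); the lighting setup (finishes minute 20). That puts its earliest start at minute 26; it finishes at 26 + 10 = minute 36.
After camera build (finishes minute 36), the final polish can start at minute 36 and finishes at minute 96.

96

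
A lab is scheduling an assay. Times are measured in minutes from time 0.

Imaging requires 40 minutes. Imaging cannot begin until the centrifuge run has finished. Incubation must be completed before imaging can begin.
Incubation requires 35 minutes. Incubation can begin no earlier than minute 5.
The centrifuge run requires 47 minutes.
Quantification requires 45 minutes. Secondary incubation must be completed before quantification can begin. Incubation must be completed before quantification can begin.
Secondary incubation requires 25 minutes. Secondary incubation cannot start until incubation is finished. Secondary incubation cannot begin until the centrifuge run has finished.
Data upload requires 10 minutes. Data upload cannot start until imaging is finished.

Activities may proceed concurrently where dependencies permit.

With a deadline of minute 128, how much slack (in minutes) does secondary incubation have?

11

Nothing blocks the centrifuge run, so it runs from minute 0 to minute 47.
Incubation cannot begin until its own release at minute 5. It runs from minute 5 to 5 + 35 = minute 40.
Secondary incubation has to wait for incubation (finishes minute 40); the centrifuge run (finishes minute 47). The latest of these is minute 47, so secondary incubation runs minute 47 to 47 + 25 = minute 72.

Working backward from the deadline:
Nothing follows quantification; the deadline of minute 128 is its only limit. It must start by 128 − 45 = minute 83.
Secondary incubation feeds into quantification (must start by minute 83); so secondary incubation must finish by minute 83 and therefore start by minute 58.
So secondary incubation can start as early as minute 47 and as late as minute 58, giving 58 − 47 = 11 minutes of slack.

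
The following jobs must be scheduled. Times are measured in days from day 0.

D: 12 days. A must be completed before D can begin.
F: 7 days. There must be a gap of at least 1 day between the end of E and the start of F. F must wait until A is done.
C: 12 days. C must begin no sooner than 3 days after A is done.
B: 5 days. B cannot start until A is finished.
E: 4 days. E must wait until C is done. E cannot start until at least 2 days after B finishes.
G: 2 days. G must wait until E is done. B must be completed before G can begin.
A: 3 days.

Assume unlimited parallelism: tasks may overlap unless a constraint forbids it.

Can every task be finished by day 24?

A has no prerequisites, so it starts at day 0 and finishes at day 3.
D cannot begin until A (finishes day 3). It runs from day 3 to 3 + 12 = day 15.
C waits on A (finishes day 3, plus 3-day gap → day 6), so it starts at day 6 and finishes at 6 + 12 = day 18.
After A (finishes day 3), B can start at day 3 and finishes at day 8.
For E: C (finishes day 18); B (finishes day 8, plus 2-day gap → day 10). Taking the maximum gives a start of day 18, and it finishes at 18 + 4 = day 22.
For G: E (finishes day 22); B (finishes day 8). Taking the maximum gives a start of day 22, and it finishes at 22 + 2 = day 24.
F has to wait for E (finishes day 22, plus 1-day gap → day 23); A (finishes day 3). The latest of these is day 23, so F runs day 23 to 23 + 7 = day 30.
The earliest everything can be done is day 30, which is after the deadline of 24, so it is not possible.

No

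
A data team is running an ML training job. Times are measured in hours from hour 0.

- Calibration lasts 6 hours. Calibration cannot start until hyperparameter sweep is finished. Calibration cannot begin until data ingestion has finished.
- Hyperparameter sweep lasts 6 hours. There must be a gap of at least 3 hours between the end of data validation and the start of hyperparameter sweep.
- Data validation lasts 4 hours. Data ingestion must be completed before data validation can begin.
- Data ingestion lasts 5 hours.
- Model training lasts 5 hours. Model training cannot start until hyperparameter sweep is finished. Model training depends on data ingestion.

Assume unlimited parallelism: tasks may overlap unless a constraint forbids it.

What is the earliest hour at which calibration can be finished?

24

Data ingestion has no prerequisites, so it starts at hour 0 and finishes at hour 5.
Data validation waits on data ingestion (finishes hour 5), so it starts at hour 5 and finishes at 5 + 4 = hour 9.
Hyperparameter sweep cannot begin until data validation (finishes hour 9, plus 3-hour gap → hour 12). It runs from hour 12 to 12 + 6 = hour 18.
For calibration: hyperparameter sweep (finishes hour 18); data ingestion (finishes hour 5). Taking the maximum gives a start of hour 18, and it finishes at 18 + 6 = hour 24.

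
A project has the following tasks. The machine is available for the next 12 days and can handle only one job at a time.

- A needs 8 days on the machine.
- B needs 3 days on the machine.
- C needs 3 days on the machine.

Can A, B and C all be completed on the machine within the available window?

Running back to back, the jobs need 8 + 3 + 3 = 14 days on the machine.
Since 14 > 12, they cannot all fit.

No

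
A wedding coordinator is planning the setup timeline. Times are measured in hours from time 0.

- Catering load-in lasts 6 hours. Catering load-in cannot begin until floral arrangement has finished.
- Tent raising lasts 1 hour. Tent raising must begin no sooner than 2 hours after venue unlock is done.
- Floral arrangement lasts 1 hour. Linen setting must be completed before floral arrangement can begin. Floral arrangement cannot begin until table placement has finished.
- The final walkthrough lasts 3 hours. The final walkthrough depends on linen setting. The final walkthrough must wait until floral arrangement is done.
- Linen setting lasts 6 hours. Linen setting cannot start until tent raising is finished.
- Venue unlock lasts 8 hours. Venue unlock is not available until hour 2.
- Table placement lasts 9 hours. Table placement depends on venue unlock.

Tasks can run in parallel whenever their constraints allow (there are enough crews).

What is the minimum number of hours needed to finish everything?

26

After its own release at hour 2, venue unlock can start at hour 2 and finishes at hour 10.
Table placement cannot begin until venue unlock (finishes hour 10). It runs from hour 10 to 10 + 9 = hour 19.
After venue unlock (finishes hour 10, plus 2-hour gap → hour 12), tent raising can start at hour 12 and finishes at hour 13.
Linen setting waits on tent raising (finishes hour 13), so it starts at hour 13 and finishes at 13 + 6 = hour 19.
Floral arrangement cannot start until linen setting (finishes hour 19); table placement (finishes hour 19). The controlling bound is hour 19, so floral arrangement finishes at 19 + 1 = hour 20.
The final walkthrough has to wait for linen setting (finishes hour 19); floral arrangement (finishes hour 20). The latest of these is hour 20, so the final walkthrough runs hour 20 to 20 + 3 = hour 23.
Catering load-in waits on floral arrangement (finishes hour 20), so it starts at hour 20 and finishes at 20 + 6 = hour 26.
All tasks are finished once the last one completes. Finish times: Venue unlock at 10, Tent raising at 13, Table placement at 19, Linen setting at 19, Floral arrangement at 20, Catering load-in at 26, The final walkthrough at 23. The latest is hour 26.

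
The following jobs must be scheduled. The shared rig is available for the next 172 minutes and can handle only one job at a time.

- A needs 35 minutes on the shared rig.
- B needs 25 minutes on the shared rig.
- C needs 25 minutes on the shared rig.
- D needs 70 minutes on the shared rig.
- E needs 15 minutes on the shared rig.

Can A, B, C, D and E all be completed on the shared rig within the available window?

Running back to back, the jobs need 35 + 25 + 25 + 70 + 15 = 170 minutes on the shared rig.
Since 170 ≤ 172, they fit within the window.

Yes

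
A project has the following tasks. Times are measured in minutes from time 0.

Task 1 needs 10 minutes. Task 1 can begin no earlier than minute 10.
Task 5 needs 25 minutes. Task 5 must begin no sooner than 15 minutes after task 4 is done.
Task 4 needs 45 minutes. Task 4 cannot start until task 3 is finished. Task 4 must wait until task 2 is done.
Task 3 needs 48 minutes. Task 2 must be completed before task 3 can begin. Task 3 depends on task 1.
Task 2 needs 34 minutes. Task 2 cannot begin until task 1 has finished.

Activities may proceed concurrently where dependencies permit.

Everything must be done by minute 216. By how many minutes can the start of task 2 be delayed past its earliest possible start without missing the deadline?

Task 1 waits on its own release at minute 10, so it starts at minute 10 and finishes at 10 + 10 = minute 20.
After task 1 (finishes minute 20), task 2 can start at minute 20 and finishes at minute 54.

Working backward from the deadline:
To finish by minute 216, task 5 (duration 25) must start no later than minute 191.
Since task 5 (must start by minute 191, minus 15-minute gap → minute 176) depends on it, task 4 must finish by minute 176. Backing off its 45-minute duration gives a latest start of minute 131.
Task 3 must finish before task 4 (must start by minute 131). With a 48-minute duration, task 3 must start by 131 − 48 = minute 83.
For task 2: task 3 (must start by minute 83); task 4 (must start by minute 131). The most restrictive is minute 83; with a 34-minute duration, task 2 must start by minute 49.
So task 2 can start as early as minute 20 and as late as minute 49, giving 49 − 20 = 29 minutes of slack.

29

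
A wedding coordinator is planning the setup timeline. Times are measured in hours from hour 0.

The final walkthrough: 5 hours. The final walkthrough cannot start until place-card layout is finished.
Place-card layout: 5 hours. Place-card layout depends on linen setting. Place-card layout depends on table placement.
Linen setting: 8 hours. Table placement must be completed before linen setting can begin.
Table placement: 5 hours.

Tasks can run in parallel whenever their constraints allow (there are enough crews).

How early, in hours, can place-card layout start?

Table placement can start immediately at hour 0; it finishes at hour 5.
Linen setting cannot begin until table placement (finishes hour 5). It runs from hour 5 to 5 + 8 = hour 13.
Place-card layout waits on linen setting (finishes hour 13); table placement (finishes hour 5). The latest of these is hour 13, which is the earliest place-card layout can start.

13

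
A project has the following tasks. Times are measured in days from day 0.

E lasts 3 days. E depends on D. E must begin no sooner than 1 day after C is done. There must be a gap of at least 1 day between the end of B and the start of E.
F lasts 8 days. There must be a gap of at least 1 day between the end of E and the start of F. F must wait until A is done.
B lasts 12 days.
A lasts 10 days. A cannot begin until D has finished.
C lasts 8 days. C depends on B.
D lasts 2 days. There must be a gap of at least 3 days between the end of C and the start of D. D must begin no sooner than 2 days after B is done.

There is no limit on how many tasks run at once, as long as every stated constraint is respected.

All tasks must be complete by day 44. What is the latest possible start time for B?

1

Nothing follows F; the deadline of day 44 is its only limit. It must start by 44 − 8 = day 36.
A feeds into F (must start by day 36); so A must finish by day 36 and therefore start by day 26.
E feeds into F (must start by day 36, minus 1-day gap → day 35); so E must finish by day 35 and therefore start by day 32.
For D: A (must start by day 26); E (must start by day 32). The most restrictive is day 26; with a 2-day duration, D must start by day 24.
For C: D (must start by day 24, minus 3-day gap → day 21); E (must start by day 32, minus 1-day gap → day 31). The most restrictive is day 21; with an 8-day duration, C must start by day 13.
B has several dependents: C (must start by day 13); D (must start by day 24, minus 2-day gap → day 22); E (must start by day 32, minus 1-day gap → day 31). The earliest of those limits is day 13, so B must start by 13 − 12 = day 1.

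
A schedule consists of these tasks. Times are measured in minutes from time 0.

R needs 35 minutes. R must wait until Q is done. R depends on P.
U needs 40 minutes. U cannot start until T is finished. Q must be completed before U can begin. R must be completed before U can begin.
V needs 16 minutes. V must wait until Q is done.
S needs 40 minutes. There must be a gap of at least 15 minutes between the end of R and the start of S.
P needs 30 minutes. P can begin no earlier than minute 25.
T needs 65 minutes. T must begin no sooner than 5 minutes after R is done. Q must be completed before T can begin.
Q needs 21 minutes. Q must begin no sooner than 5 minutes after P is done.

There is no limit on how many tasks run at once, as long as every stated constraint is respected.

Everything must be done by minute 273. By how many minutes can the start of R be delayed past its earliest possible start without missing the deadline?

47

After its own release at minute 25, P can start at minute 25 and finishes at minute 55.
After P (finishes minute 55, plus 5-minute gap → minute 60), Q can start at minute 60 and finishes at minute 81.
R needs all of Q (finishes minute 81); P (finishes minute 55). That puts its earliest start at minute 81; it finishes at 81 + 35 = minute 116.

Working backward from the deadline:
To finish by minute 273, S (duration 40) must start no later than minute 233.
Nothing follows U; the deadline of minute 273 is its only limit. It must start by 273 − 40 = minute 233.
T feeds into U (must start by minute 233); so T must finish by minute 233 and therefore start by minute 168.
R has several dependents: S (must start by minute 233, minus 15-minute gap → minute 218); T (must start by minute 168, minus 5-minute gap → minute 163); U (must start by minute 233). The earliest of those limits is minute 163, so R must start by 163 − 35 = minute 128.
So R can start as early as minute 81 and as late as minute 128, giving 128 − 81 = 47 minutes of slack.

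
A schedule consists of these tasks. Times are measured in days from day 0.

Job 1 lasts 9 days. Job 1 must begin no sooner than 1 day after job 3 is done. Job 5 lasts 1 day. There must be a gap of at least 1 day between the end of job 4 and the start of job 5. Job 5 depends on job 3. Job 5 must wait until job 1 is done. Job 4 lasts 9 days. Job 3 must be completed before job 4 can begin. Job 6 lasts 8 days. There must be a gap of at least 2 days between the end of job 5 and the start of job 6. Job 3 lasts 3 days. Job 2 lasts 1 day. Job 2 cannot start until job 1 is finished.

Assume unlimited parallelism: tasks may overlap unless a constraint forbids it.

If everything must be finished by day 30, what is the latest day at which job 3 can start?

Job 2 has no dependents, so it just needs to finish by day 30. Starting by 30 − 1 = day 29 achieves that.
Nothing follows job 6; the deadline of day 30 is its only limit. It must start by 30 − 8 = day 22.
Job 5 must finish before job 6 (must start by day 22, minus 2-day gap → day 20). With a 1-day duration, job 5 must start by 20 − 1 = day 19.
Job 1 has several dependents: job 2 (must start by day 29); job 5 (must start by day 19). The earliest of those limits is day 19, so job 1 must start by 19 − 9 = day 10.
Since job 5 (must start by day 19, minus 1-day gap → day 18) depends on it, job 4 must finish by day 18. Backing off its 9-day duration gives a latest start of day 9.
Job 3 feeds job 1 (must start by day 10, minus 1-day gap → day 9); job 4 (must start by day 9); job 5 (must start by day 19). Taking the minimum, job 3 must finish by day 9 and start by 9 − 3 = day 6.

6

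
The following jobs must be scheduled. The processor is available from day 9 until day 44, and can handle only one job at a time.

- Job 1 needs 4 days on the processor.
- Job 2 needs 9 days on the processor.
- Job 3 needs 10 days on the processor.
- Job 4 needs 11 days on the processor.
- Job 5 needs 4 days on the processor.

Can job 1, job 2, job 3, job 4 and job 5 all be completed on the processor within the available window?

No

The processor window is 44 − 9 = 35 days.
Running back to back, the jobs need 4 + 9 + 10 + 11 + 4 = 38 days on the processor.
Since 38 > 35, they cannot all fit.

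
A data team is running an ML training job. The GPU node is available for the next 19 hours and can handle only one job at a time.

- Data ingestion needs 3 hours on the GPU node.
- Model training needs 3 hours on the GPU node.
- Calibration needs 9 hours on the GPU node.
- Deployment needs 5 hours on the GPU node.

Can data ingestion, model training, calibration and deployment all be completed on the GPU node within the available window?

Running back to back, the jobs need 3 + 3 + 9 + 5 = 20 hours on the GPU node.
Since 20 > 19, they cannot all fit.

No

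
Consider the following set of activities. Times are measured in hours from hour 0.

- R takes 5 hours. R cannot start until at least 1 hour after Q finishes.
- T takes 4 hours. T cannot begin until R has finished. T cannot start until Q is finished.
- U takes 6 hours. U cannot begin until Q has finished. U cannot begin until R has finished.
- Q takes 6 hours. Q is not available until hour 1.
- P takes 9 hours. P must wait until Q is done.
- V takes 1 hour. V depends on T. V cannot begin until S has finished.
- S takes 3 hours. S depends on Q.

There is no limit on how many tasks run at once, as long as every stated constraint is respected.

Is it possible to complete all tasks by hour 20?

After its own release at hour 1, Q can start at hour 1 and finishes at hour 7.
S cannot begin until Q (finishes hour 7). It runs from hour 7 to 7 + 3 = hour 10.
After Q (finishes hour 7, plus 1-hour gap → hour 8), R can start at hour 8 and finishes at hour 13.
U needs all of Q (finishes hour 7); R (finishes hour 13). That puts its earliest start at hour 13; it finishes at 13 + 6 = hour 19.
T cannot start until R (finishes hour 13); Q (finishes hour 7). The controlling bound is hour 13, so T finishes at 13 + 4 = hour 17.
V needs all of T (finishes hour 17); S (finishes hour 10). That puts its earliest start at hour 17; it finishes at 17 + 1 = hour 18.
After Q (finishes hour 7), P can start at hour 7 and finishes at hour 16.
Every task is finished by hour 19, which is no later than the deadline of 20, so the schedule is feasible.

Yes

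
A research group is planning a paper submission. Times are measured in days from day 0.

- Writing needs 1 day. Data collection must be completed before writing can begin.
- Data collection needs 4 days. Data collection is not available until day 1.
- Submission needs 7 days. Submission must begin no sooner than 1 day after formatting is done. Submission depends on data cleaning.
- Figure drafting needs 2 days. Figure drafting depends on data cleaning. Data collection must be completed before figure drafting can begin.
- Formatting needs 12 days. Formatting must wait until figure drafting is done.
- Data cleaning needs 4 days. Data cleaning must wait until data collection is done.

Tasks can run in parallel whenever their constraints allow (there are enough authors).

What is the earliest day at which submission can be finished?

After its own release at day 1, data collection can start at day 1 and finishes at day 5.
Data cleaning cannot begin until data collection (finishes day 5). It runs from day 5 to 5 + 4 = day 9.
Figure drafting cannot start until data cleaning (finishes day 9); data collection (finishes day 5). The controlling bound is day 9, so figure drafting finishes at 9 + 2 = day 11.
Formatting waits on figure drafting (finishes day 11), so it starts at day 11 and finishes at 11 + 12 = day 23.
For submission: formatting (finishes day 23, plus 1-day gap → day 24); data cleaning (finishes day 9). Taking the maximum gives a start of day 24, and it finishes at 24 + 7 = day 31.

31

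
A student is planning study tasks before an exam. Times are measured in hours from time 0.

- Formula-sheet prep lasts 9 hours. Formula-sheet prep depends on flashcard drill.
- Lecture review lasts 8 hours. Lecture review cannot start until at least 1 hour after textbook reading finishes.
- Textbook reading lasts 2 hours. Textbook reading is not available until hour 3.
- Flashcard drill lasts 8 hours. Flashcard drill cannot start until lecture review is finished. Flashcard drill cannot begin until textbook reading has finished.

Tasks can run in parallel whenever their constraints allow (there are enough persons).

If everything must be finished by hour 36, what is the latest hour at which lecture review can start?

Formula-sheet prep has no dependents, so it just needs to finish by hour 36. Starting by 36 − 9 = hour 27 achieves that.
Flashcard drill feeds into formula-sheet prep (must start by hour 27); so flashcard drill must finish by hour 27 and therefore start by hour 19.
Lecture review has to be done before flashcard drill (must start by hour 19). That means finishing by hour 19, i.e. starting by 19 − 8 = hour 11.

11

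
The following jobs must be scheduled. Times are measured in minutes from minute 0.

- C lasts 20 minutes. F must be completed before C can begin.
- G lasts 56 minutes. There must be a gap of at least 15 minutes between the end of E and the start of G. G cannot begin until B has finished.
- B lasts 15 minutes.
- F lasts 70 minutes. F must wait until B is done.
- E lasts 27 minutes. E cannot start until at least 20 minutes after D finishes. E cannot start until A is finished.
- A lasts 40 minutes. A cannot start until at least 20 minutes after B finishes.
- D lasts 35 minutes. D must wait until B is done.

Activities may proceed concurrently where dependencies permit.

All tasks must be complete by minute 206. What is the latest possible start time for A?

68

G must finish by minute 206; it takes 56 minutes, so it must start by 206 − 56 = minute 150.
Since G (must start by minute 150, minus 15-minute gap → minute 135) depends on it, E must finish by minute 135. Backing off its 27-minute duration gives a latest start of minute 108.
A feeds into E (must start by minute 108); so A must finish by minute 108 and therefore start by minute 68.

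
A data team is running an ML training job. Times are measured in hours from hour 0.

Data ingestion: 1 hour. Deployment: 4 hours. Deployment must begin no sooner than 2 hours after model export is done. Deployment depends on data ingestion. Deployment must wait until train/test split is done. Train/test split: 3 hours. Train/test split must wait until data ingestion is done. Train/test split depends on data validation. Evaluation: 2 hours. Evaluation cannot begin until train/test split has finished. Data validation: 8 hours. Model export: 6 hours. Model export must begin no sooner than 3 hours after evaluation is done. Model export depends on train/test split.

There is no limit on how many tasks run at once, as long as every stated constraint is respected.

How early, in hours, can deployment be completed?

Data validation can start immediately at hour 0; it finishes at hour 8.
Nothing blocks data ingestion, so it runs from hour 0 to hour 1.
For train/test split: data ingestion (finishes hour 1); data validation (finishes hour 8). Taking the maximum gives a start of hour 8, and it finishes at 8 + 3 = hour 11.
After train/test split (finishes hour 11), evaluation can start at hour 11 and finishes at hour 13.
Model export cannot start until evaluation (finishes hour 13, plus 3-hour gap → hour 16); train/test split (finishes hour 11). The controlling bound is hour 16, so model export finishes at 16 + 6 = hour 22.
Deployment cannot start until model export (finishes hour 22, plus 2-hour gap → hour 24); data ingestion (finishes hour 1); train/test split (finishes hour 11). The controlling bound is hour 24, so deployment finishes at 24 + 4 = hour 28.

28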